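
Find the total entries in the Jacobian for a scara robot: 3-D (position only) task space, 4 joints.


Given: task space dimension = 3, joints = 4
Jacobian is a 3 x 4 matrix
Total entries = rows * columns
Total = 3 * 4
Total = 12

12


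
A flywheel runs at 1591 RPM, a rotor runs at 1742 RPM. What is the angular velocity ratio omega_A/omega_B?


Given: RPM_A = 1591, RPM_B = 1742
omega = 2*pi*RPM/60, so omega_A/omega_B = RPM_A / RPM_B
omega_A/omega_B = 1591 / 1742
omega_A/omega_B = 1591/1742

1591/1742


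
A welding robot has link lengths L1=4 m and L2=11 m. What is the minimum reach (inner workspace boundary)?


Given: L1 = 4 m, L2 = 11 m
For a 2-link planar arm, min reach = |L1 - L2| (second link folded back)
Min reach = |4 - 11|
Min reach = 7 m

7 m


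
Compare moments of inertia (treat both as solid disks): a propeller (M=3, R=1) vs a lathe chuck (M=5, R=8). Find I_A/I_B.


Given: M1=3 kg, R1=1 m, M2=5 kg, R2=8 m
For a disk: I = (1/2)*M*R^2, so I_A/I_B = (M1*R1^2)/(M2*R2^2)
M1*R1^2 = 3*1 = 3
M2*R2^2 = 5*64 = 320
I_A/I_B = 3/320 = 3/320

3/320


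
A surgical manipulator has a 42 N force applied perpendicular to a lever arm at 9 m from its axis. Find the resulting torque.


Given: F = 42 N, r = 9 m, angle = 90 deg (perpendicular)
Using tau = F * r * sin(90)
sin(90) = 1
tau = 42 * 9 * 1
tau = 378 Nm

378 Nm


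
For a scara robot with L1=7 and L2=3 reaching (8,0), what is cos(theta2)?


Given: L1 = 7, L2 = 3, target (x, y) = (8, 0)
Using cos(theta2) = (x^2 + y^2 - L1^2 - L2^2) / (2*L1*L2)
x^2 + y^2 = 8^2 + 0 = 64
L1^2 + L2^2 = 49 + 9 = 58
Numerator = 64 - 58 = 6
Denominator = 2*7*3 = 42
cos(theta2) = 6/42 = 1/7

1/7


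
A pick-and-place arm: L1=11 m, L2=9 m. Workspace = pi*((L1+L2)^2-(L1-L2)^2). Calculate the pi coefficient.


Given: L1 = 11, L2 = 9
(L1+L2)^2 = (20)^2 = 400
(L1-L2)^2 = (2)^2 = 4
Difference = 400 - 4 = 396
This equals 4*L1*L2 = 4*11*9 = 396
Workspace area = 396*pi

396


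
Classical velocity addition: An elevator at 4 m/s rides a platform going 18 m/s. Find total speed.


Given: object velocity = 4 m/s, platform velocity = 18 m/s (same direction)
Using classical velocity addition: v_total = v_object + v_platform
v_total = 4 + 18
v_total = 22 m/s

22 m/s


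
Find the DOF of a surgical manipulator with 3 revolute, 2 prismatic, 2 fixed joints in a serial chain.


Given: serial robot with 3 revolute, 2 prismatic, 2 fixed joints
DOF contribution per joint type: revolute=1, prismatic=1, spherical=3, fixed=0
DOF = 3*1 + 2*1 + 2*0
DOF = 5

5


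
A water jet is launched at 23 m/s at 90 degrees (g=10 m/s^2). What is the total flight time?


Given: v0 = 23 m/s, theta = 90 deg, g = 10 m/s^2
sin(90) = 1
Using T = 2*v0*sin(theta) / g
T = 2*23*1 / 10
T = 46 / 10
T = 23/5 s

23/5 s


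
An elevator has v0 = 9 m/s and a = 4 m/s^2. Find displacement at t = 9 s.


Given: v0 = 9 m/s, a = 4 m/s^2, t = 9 s
Using s = v0*t + (1/2)*a*t^2
s = 9*9 + (1/2)*4*9^2
s = 81 + (1/2)*324
s = 81 + 162
s = 243

243 m


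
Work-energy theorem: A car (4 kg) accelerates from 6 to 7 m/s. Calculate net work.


Given: m = 4 kg, v0 = 6 m/s, v = 7 m/s
Using W = (1/2)*m*(v^2 - v0^2)
v^2 = 7^2 = 49
v0^2 = 6^2 = 36
v^2 - v0^2 = 49 - 36 = 13
W = (1/2)*4*13 = 26 J

26 J


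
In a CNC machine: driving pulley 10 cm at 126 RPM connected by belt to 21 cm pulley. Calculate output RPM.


Given: D1 = 10 cm, w1 = 126 RPM, D2 = 21 cm
Using D1*w1 = D2*w2
w2 = D1*w1 / D2
w2 = 10*126 / 21
w2 = 1260 / 21
w2 = 60 RPM

60 RPM


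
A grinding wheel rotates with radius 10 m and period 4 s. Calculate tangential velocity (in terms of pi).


Given: radius r = 10 m, period T = 4 s
Using v = 2*pi*r / T
v = 2*pi*10 / 4
v = 20*pi / 4
v = 5*pi m/s

5*pi m/s


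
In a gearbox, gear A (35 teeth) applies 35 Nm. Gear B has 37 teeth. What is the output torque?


Given: N1 = 35, N2 = 37, T1 = 35 Nm
Using T2/T1 = N2/N1
T2 = T1 * N2 / N1
T2 = 35 * 37 / 35
T2 = 1295 / 35
T2 = 37 Nm

37 Nm


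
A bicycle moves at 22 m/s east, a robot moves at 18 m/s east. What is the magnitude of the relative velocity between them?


Given: v_A = 22 m/s east, v_B = 18 m/s east
Both move in the same direction; relative speed = |v_A - v_B|
|22 - 18| = |4|
= 4 m/s

4 m/s


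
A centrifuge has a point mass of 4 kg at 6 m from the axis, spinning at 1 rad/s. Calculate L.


Given: m = 4 kg, r = 6 m, omega = 1 rad/s
For a point mass: I = m*r^2
I = 4*6^2 = 4*36 = 144
L = I*omega = 144*1
L = 144 kg*m^2/s

144 kg*m^2/s


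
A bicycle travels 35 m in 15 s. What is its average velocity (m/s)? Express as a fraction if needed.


Given: distance d = 35 m, time t = 15 s
Using v = d / t
v = 35 / 15
v = 7/3 m/s

7/3 m/s


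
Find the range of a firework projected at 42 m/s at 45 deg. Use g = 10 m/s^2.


Given: v0 = 42 m/s, theta = 45 deg, g = 10 m/s^2
sin(2*45) = sin(90) = 1
Using R = v0^2 * sin(2*theta) / g
R = 42^2 * 1 / 10
R = 1764 / 10
R = 882/5 m

882/5 m


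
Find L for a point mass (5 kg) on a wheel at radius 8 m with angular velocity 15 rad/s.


Given: m = 5 kg, r = 8 m, omega = 15 rad/s
For a point mass: I = m*r^2
I = 5*8^2 = 5*64 = 320
L = I*omega = 320*15
L = 4800 kg*m^2/s

4800 kg*m^2/s


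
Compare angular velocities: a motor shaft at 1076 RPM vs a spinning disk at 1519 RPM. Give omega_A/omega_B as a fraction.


Given: RPM_A = 1076, RPM_B = 1519
omega = 2*pi*RPM/60, so omega_A/omega_B = RPM_A / RPM_B
omega_A/omega_B = 1076 / 1519
omega_A/omega_B = 1076/1519

1076/1519


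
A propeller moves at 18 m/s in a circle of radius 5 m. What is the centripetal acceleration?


Given: v = 18 m/s, r = 5 m
Using a_c = v^2 / r
a_c = 18^2 / 5
a_c = 324 / 5
a_c = 324/5 m/s^2

324/5 m/s^2


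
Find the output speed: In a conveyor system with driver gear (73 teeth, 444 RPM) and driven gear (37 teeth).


Given: N1 = 73 teeth, w1 = 444 RPM, N2 = 37 teeth
Using N1*w1 = N2*w2
w2 = N1*w1 / N2
w2 = 73*444 / 37
w2 = 32412 / 37
w2 = 876 RPM

876 RPM


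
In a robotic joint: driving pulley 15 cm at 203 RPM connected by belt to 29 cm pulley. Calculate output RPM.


Given: D1 = 15 cm, w1 = 203 RPM, D2 = 29 cm
Using D1*w1 = D2*w2
w2 = D1*w1 / D2
w2 = 15*203 / 29
w2 = 3045 / 29
w2 = 105 RPM

105 RPM


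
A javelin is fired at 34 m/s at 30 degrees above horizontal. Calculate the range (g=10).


Given: v0 = 34 m/s, theta = 30 deg, g = 10 m/s^2
sin(2*30) = sin(60) = sqrt(3)/2
Using R = v0^2 * sin(2*theta) / g
R = 34^2 * (sqrt(3)/2) / 10
R = 1156 * sqrt(3) / 20
R = 289/5*sqrt(3) m

289/5*sqrt(3) m


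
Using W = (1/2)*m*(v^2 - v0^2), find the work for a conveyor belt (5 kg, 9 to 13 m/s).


Given: m = 5 kg, v0 = 9 m/s, v = 13 m/s
Using W = (1/2)*m*(v^2 - v0^2)
v^2 = 13^2 = 169
v0^2 = 9^2 = 81
v^2 - v0^2 = 169 - 81 = 88
W = (1/2)*5*88 = 220 J

220 J


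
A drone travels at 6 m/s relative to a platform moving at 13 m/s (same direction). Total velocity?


Given: object velocity = 6 m/s, platform velocity = 13 m/s (same direction)
Using classical velocity addition: v_total = v_object + v_platform
v_total = 6 + 13
v_total = 19 m/s

19 m/s


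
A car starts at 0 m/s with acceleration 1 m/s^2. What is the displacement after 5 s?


Given: v0 = 0 m/s, a = 1 m/s^2, t = 5 s
Using s = v0*t + (1/2)*a*t^2
s = 0*5 + (1/2)*1*5^2
s = 0 + (1/2)*25
s = 0 + 25/2
s = 25/2

25/2 m


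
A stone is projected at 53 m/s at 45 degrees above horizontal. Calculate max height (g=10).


Given: v0 = 53 m/s, theta = 45 deg, g = 10 m/s^2
sin^2(45) = 1/2
Using H = v0^2 * sin^2(theta) / (2*g)
H = 53^2 * 1/2 / (2*10)
H = 2809 * 1/2 / 20
H = 2809/2 / 20
H = 2809/40 m

2809/40 m


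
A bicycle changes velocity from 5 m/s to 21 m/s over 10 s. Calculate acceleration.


Given: initial velocity v0 = 5 m/s, final velocity v = 21 m/s, time t = 10 s
Using a = (v - v0) / t
a = (21 - 5) / 10
a = 16 / 10
a = 8/5 m/s^2

8/5 m/s^2


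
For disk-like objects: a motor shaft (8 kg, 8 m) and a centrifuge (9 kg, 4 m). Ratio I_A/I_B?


Given: M1=8 kg, R1=8 m, M2=9 kg, R2=4 m
For a disk: I = (1/2)*M*R^2, so I_A/I_B = (M1*R1^2)/(M2*R2^2)
M1*R1^2 = 8*64 = 512
M2*R2^2 = 9*16 = 144
I_A/I_B = 512/144 = 32/9

32/9


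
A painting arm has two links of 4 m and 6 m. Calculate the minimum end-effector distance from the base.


Given: L1 = 4 m, L2 = 6 m
For a 2-link planar arm, min reach = |L1 - L2| (second link folded back)
Min reach = |4 - 6|
Min reach = 2 m

2 m


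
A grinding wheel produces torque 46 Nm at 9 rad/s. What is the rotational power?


Given: tau = 46 Nm, omega = 9 rad/s
Using P = tau * omega
P = 46 * 9
P = 414 W

414 W


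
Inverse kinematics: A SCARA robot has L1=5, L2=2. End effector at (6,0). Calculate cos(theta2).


Given: L1 = 5, L2 = 2, target (x, y) = (6, 0)
Using cos(theta2) = (x^2 + y^2 - L1^2 - L2^2) / (2*L1*L2)
x^2 + y^2 = 6^2 + 0 = 36
L1^2 + L2^2 = 25 + 4 = 29
Numerator = 36 - 29 = 7
Denominator = 2*5*2 = 20
cos(theta2) = 7/20 = 7/20

7/20


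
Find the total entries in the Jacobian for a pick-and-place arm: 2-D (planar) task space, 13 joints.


Given: task space dimension = 2, joints = 13
Jacobian is a 2 x 13 matrix
Total entries = rows * columns
Total = 2 * 13
Total = 26

26


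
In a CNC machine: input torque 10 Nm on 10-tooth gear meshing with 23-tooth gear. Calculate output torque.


Given: N1 = 10, N2 = 23, T1 = 10 Nm
Using T2/T1 = N2/N1
T2 = T1 * N2 / N1
T2 = 10 * 23 / 10
T2 = 230 / 10
T2 = 23 Nm

23 Nm


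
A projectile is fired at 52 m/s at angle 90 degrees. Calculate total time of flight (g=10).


Given: v0 = 52 m/s, theta = 90 deg, g = 10 m/s^2
sin(90) = 1
Using T = 2*v0*sin(theta) / g
T = 2*52*1 / 10
T = 104 / 10
T = 52/5 s

52/5 s


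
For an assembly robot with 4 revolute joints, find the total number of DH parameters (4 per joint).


Given: 4 joints, 4 DH parameters per joint (d, theta, a, alpha)
Total DH parameters = number_of_joints * 4
Total = 4 * 4
Total = 16

16


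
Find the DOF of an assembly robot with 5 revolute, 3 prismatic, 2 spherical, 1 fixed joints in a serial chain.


Given: serial robot with 5 revolute, 3 prismatic, 2 spherical, 1 fixed joints
DOF contribution per joint type: revolute=1, prismatic=1, spherical=3, fixed=0
DOF = 5*1 + 3*1 + 2*3 + 1*0
DOF = 14

14


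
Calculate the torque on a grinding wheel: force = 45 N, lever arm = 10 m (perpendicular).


Given: F = 45 N, r = 10 m, angle = 90 deg (perpendicular)
Using tau = F * r * sin(90)
sin(90) = 1
tau = 45 * 10 * 1
tau = 450 Nm

450 Nm


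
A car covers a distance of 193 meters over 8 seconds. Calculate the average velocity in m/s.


Given: distance d = 193 m, time t = 8 s
Using v = d / t
v = 193 / 8
v = 193/8 m/s

193/8 m/s


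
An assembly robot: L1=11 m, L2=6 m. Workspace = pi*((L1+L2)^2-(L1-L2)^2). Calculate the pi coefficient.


Given: L1 = 11, L2 = 6
(L1+L2)^2 = (17)^2 = 289
(L1-L2)^2 = (5)^2 = 25
Difference = 289 - 25 = 264
This equals 4*L1*L2 = 4*11*6 = 264
Workspace area = 264*pi

264


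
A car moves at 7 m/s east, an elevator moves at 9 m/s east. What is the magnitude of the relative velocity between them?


Given: v_A = 7 m/s east, v_B = 9 m/s east
Both move in the same direction; relative speed = |v_A - v_B|
|7 - 9| = |-2|
= 2 m/s

2 m/s


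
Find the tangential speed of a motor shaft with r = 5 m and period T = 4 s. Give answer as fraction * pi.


Given: radius r = 5 m, period T = 4 s
Using v = 2*pi*r / T
v = 2*pi*5 / 4
v = 10*pi / 4
v = 5/2*pi m/s

5/2*pi m/s


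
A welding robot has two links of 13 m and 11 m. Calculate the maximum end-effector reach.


Given: L1 = 13 m, L2 = 11 m
For a 2-link planar arm, max reach = L1 + L2 (fully extended)
Max reach = 13 + 11
Max reach = 24 m

24 m


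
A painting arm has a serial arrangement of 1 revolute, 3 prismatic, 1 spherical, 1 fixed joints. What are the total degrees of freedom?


Given: serial robot with 1 revolute, 3 prismatic, 1 spherical, 1 fixed joints
DOF contribution per joint type: revolute=1, prismatic=1, spherical=3, fixed=0
DOF = 1*1 + 3*1 + 1*3 + 1*0
DOF = 7

7


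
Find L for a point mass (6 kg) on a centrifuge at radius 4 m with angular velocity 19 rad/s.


Given: m = 6 kg, r = 4 m, omega = 19 rad/s
For a point mass: I = m*r^2
I = 6*4^2 = 6*16 = 96
L = I*omega = 96*19
L = 1824 kg*m^2/s

1824 kg*m^2/s


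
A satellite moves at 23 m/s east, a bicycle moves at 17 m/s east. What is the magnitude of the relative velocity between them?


Given: v_A = 23 m/s east, v_B = 17 m/s east
Both move in the same direction; relative speed = |v_A - v_B|
|23 - 17| = |6|
= 6 m/s

6 m/s


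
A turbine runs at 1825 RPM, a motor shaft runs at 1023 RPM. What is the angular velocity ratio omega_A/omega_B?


Given: RPM_A = 1825, RPM_B = 1023
omega = 2*pi*RPM/60, so omega_A/omega_B = RPM_A / RPM_B
omega_A/omega_B = 1825 / 1023
omega_A/omega_B = 1825/1023

1825/1023


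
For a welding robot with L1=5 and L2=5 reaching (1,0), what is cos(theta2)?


Given: L1 = 5, L2 = 5, target (x, y) = (1, 0)
Using cos(theta2) = (x^2 + y^2 - L1^2 - L2^2) / (2*L1*L2)
x^2 + y^2 = 1^2 + 0 = 1
L1^2 + L2^2 = 25 + 25 = 50
Numerator = 1 - 50 = -49
Denominator = 2*5*5 = 50
cos(theta2) = -49/50 = -49/50

-49/50


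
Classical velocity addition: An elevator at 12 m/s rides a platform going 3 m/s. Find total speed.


Given: object velocity = 12 m/s, platform velocity = 3 m/s (same direction)
Using classical velocity addition: v_total = v_object + v_platform
v_total = 12 + 3
v_total = 15 m/s

15 m/s


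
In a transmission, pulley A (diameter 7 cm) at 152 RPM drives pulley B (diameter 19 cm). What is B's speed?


Given: D1 = 7 cm, w1 = 152 RPM, D2 = 19 cm
Using D1*w1 = D2*w2
w2 = D1*w1 / D2
w2 = 7*152 / 19
w2 = 1064 / 19
w2 = 56 RPM

56 RPM


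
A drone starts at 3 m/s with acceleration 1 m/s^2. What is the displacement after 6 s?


Given: v0 = 3 m/s, a = 1 m/s^2, t = 6 s
Using s = v0*t + (1/2)*a*t^2
s = 3*6 + (1/2)*1*6^2
s = 18 + (1/2)*36
s = 18 + 18
s = 36

36 m


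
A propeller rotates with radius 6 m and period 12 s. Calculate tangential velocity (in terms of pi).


Given: radius r = 6 m, period T = 12 s
Using v = 2*pi*r / T
v = 2*pi*6 / 12
v = 12*pi / 12
v = 1*pi m/s

1*pi m/s


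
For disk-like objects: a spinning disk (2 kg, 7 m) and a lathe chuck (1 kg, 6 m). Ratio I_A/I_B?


Given: M1=2 kg, R1=7 m, M2=1 kg, R2=6 m
For a disk: I = (1/2)*M*R^2, so I_A/I_B = (M1*R1^2)/(M2*R2^2)
M1*R1^2 = 2*49 = 98
M2*R2^2 = 1*36 = 36
I_A/I_B = 98/36 = 49/18

49/18


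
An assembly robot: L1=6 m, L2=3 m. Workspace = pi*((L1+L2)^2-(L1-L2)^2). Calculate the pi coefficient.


Given: L1 = 6, L2 = 3
(L1+L2)^2 = (9)^2 = 81
(L1-L2)^2 = (3)^2 = 9
Difference = 81 - 9 = 72
This equals 4*L1*L2 = 4*6*3 = 72
Workspace area = 72*pi

72


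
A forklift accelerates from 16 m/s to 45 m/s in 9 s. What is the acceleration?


Given: initial velocity v0 = 16 m/s, final velocity v = 45 m/s, time t = 9 s
Using a = (v - v0) / t
a = (45 - 16) / 9
a = 29 / 9
a = 29/9 m/s^2

29/9 m/s^2


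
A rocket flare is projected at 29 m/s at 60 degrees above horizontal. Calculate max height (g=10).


Given: v0 = 29 m/s, theta = 60 deg, g = 10 m/s^2
sin^2(60) = 3/4
Using H = v0^2 * sin^2(theta) / (2*g)
H = 29^2 * 3/4 / (2*10)
H = 841 * 3/4 / 20
H = 2523/4 / 20
H = 2523/80 m

2523/80 m


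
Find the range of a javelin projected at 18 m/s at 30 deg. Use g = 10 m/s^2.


Given: v0 = 18 m/s, theta = 30 deg, g = 10 m/s^2
sin(2*30) = sin(60) = sqrt(3)/2
Using R = v0^2 * sin(2*theta) / g
R = 18^2 * (sqrt(3)/2) / 10
R = 324 * sqrt(3) / 20
R = 81/5*sqrt(3) m

81/5*sqrt(3) m


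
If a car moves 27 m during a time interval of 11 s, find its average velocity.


Given: distance d = 27 m, time t = 11 s
Using v = d / t
v = 27 / 11
v = 27/11 m/s

27/11 m/s


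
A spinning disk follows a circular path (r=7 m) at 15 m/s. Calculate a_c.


Given: v = 15 m/s, r = 7 m
Using a_c = v^2 / r
a_c = 15^2 / 7
a_c = 225 / 7
a_c = 225/7 m/s^2

225/7 m/s^2


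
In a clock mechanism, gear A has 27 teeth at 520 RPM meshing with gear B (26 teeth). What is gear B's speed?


Given: N1 = 27 teeth, w1 = 520 RPM, N2 = 26 teeth
Using N1*w1 = N2*w2
w2 = N1*w1 / N2
w2 = 27*520 / 26
w2 = 14040 / 26
w2 = 540 RPM

540 RPM


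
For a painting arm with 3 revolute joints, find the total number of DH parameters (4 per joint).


Given: 3 joints, 4 DH parameters per joint (d, theta, a, alpha)
Total DH parameters = number_of_joints * 4
Total = 3 * 4
Total = 12

12


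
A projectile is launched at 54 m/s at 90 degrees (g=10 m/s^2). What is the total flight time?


Given: v0 = 54 m/s, theta = 90 deg, g = 10 m/s^2
sin(90) = 1
Using T = 2*v0*sin(theta) / g
T = 2*54*1 / 10
T = 108 / 10
T = 54/5 s

54/5 s


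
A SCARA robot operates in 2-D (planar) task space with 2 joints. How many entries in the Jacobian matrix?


Given: task space dimension = 2, joints = 2
Jacobian is a 2 x 2 matrix
Total entries = rows * columns
Total = 2 * 2
Total = 4

4


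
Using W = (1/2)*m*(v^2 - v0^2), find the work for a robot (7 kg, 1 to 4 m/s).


Given: m = 7 kg, v0 = 1 m/s, v = 4 m/s
Using W = (1/2)*m*(v^2 - v0^2)
v^2 = 4^2 = 16
v0^2 = 1^2 = 1
v^2 - v0^2 = 16 - 1 = 15
W = (1/2)*7*15 = 105/2 J

105/2 J


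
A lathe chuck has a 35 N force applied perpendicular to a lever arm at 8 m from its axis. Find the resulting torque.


Given: F = 35 N, r = 8 m, angle = 90 deg (perpendicular)
Using tau = F * r * sin(90)
sin(90) = 1
tau = 35 * 8 * 1
tau = 280 Nm

280 Nm


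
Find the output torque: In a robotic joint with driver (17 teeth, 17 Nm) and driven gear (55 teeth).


Given: N1 = 17, N2 = 55, T1 = 17 Nm
Using T2/T1 = N2/N1
T2 = T1 * N2 / N1
T2 = 17 * 55 / 17
T2 = 935 / 17
T2 = 55 Nm

55 Nm


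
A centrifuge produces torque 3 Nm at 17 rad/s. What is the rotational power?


Given: tau = 3 Nm, omega = 17 rad/s
Using P = tau * omega
P = 3 * 17
P = 51 W

51 W


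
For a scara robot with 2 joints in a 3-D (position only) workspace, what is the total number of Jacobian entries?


Given: task space dimension = 3, joints = 2
Jacobian is a 3 x 2 matrix
Total entries = rows * columns
Total = 3 * 2
Total = 6

6


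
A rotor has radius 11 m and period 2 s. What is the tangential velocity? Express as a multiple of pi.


Given: radius r = 11 m, period T = 2 s
Using v = 2*pi*r / T
v = 2*pi*11 / 2
v = 22*pi / 2
v = 11*pi m/s

11*pi m/s


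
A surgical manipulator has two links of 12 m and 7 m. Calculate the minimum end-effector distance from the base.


Given: L1 = 12 m, L2 = 7 m
For a 2-link planar arm, min reach = |L1 - L2| (second link folded back)
Min reach = |12 - 7|
Min reach = 5 m

5 m


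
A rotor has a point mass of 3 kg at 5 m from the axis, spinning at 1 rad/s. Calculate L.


Given: m = 3 kg, r = 5 m, omega = 1 rad/s
For a point mass: I = m*r^2
I = 3*5^2 = 3*25 = 75
L = I*omega = 75*1
L = 75 kg*m^2/s

75 kg*m^2/s


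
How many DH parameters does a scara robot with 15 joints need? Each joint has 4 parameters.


Given: 15 joints, 4 DH parameters per joint (d, theta, a, alpha)
Total DH parameters = number_of_joints * 4
Total = 15 * 4
Total = 60

60


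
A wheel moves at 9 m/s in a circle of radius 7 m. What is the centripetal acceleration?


Given: v = 9 m/s, r = 7 m
Using a_c = v^2 / r
a_c = 9^2 / 7
a_c = 81 / 7
a_c = 81/7 m/s^2

81/7 m/s^2


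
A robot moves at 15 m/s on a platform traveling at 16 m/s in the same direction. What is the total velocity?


Given: object velocity = 15 m/s, platform velocity = 16 m/s (same direction)
Using classical velocity addition: v_total = v_object + v_platform
v_total = 15 + 16
v_total = 31 m/s

31 m/s


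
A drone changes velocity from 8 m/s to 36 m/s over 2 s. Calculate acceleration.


Given: initial velocity v0 = 8 m/s, final velocity v = 36 m/s, time t = 2 s
Using a = (v - v0) / t
a = (36 - 8) / 2
a = 28 / 2
a = 14 m/s^2

14 m/s^2


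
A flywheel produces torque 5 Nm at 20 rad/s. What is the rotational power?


Given: tau = 5 Nm, omega = 20 rad/s
Using P = tau * omega
P = 5 * 20
P = 100 W

100 W


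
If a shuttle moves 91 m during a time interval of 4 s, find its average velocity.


Given: distance d = 91 m, time t = 4 s
Using v = d / t
v = 91 / 4
v = 91/4 m/s

91/4 m/s


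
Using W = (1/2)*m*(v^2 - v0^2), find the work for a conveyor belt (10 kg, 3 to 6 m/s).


Given: m = 10 kg, v0 = 3 m/s, v = 6 m/s
Using W = (1/2)*m*(v^2 - v0^2)
v^2 = 6^2 = 36
v0^2 = 3^2 = 9
v^2 - v0^2 = 36 - 9 = 27
W = (1/2)*10*27 = 135 J

135 J


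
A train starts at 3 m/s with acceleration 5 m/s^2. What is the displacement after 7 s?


Given: v0 = 3 m/s, a = 5 m/s^2, t = 7 s
Using s = v0*t + (1/2)*a*t^2
s = 3*7 + (1/2)*5*7^2
s = 21 + (1/2)*245
s = 21 + 245/2
s = 287/2

287/2 m


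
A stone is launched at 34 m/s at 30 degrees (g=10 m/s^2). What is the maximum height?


Given: v0 = 34 m/s, theta = 30 deg, g = 10 m/s^2
sin^2(30) = 1/4
Using H = v0^2 * sin^2(theta) / (2*g)
H = 34^2 * 1/4 / (2*10)
H = 1156 * 1/4 / 20
H = 289 / 20
H = 289/20 m

289/20 m


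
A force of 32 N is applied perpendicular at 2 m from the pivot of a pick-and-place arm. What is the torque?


Given: F = 32 N, r = 2 m, angle = 90 deg (perpendicular)
Using tau = F * r * sin(90)
sin(90) = 1
tau = 32 * 2 * 1
tau = 64 Nm

64 Nm


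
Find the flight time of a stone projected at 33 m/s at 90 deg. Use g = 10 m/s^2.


Given: v0 = 33 m/s, theta = 90 deg, g = 10 m/s^2
sin(90) = 1
Using T = 2*v0*sin(theta) / g
T = 2*33*1 / 10
T = 66 / 10
T = 33/5 s

33/5 s


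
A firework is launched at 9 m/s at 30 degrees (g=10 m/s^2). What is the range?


Given: v0 = 9 m/s, theta = 30 deg, g = 10 m/s^2
sin(2*30) = sin(60) = sqrt(3)/2
Using R = v0^2 * sin(2*theta) / g
R = 9^2 * (sqrt(3)/2) / 10
R = 81 * sqrt(3) / 20
R = 81/20*sqrt(3) m

81/20*sqrt(3) m


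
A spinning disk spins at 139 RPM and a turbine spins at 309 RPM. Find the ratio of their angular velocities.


Given: RPM_A = 139, RPM_B = 309
omega = 2*pi*RPM/60, so omega_A/omega_B = RPM_A / RPM_B
omega_A/omega_B = 139 / 309
omega_A/omega_B = 139/309

139/309


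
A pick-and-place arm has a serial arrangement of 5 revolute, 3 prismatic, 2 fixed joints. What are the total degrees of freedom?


Given: serial robot with 5 revolute, 3 prismatic, 2 fixed joints
DOF contribution per joint type: revolute=1, prismatic=1, spherical=3, fixed=0
DOF = 5*1 + 3*1 + 2*0
DOF = 8

8


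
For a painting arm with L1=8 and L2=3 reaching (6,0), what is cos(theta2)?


Given: L1 = 8, L2 = 3, target (x, y) = (6, 0)
Using cos(theta2) = (x^2 + y^2 - L1^2 - L2^2) / (2*L1*L2)
x^2 + y^2 = 6^2 + 0 = 36
L1^2 + L2^2 = 64 + 9 = 73
Numerator = 36 - 73 = -37
Denominator = 2*8*3 = 48
cos(theta2) = -37/48 = -37/48

-37/48


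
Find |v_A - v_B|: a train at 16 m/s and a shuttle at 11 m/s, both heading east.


Given: v_A = 16 m/s east, v_B = 11 m/s east
Both move in the same direction; relative speed = |v_A - v_B|
|16 - 11| = |5|
= 5 m/s

5 m/s


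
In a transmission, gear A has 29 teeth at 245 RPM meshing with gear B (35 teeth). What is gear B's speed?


Given: N1 = 29 teeth, w1 = 245 RPM, N2 = 35 teeth
Using N1*w1 = N2*w2
w2 = N1*w1 / N2
w2 = 29*245 / 35
w2 = 7105 / 35
w2 = 203 RPM

203 RPM


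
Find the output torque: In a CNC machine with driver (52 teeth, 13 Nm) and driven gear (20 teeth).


Given: N1 = 52, N2 = 20, T1 = 13 Nm
Using T2/T1 = N2/N1
T2 = T1 * N2 / N1
T2 = 13 * 20 / 52
T2 = 260 / 52
T2 = 5 Nm

5 Nm


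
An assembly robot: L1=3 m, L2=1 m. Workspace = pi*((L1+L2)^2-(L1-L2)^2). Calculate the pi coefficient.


Given: L1 = 3, L2 = 1
(L1+L2)^2 = (4)^2 = 16
(L1-L2)^2 = (2)^2 = 4
Difference = 16 - 4 = 12
This equals 4*L1*L2 = 4*3*1 = 12
Workspace area = 12*pi

12


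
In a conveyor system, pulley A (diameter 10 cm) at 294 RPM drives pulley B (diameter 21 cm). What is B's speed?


Given: D1 = 10 cm, w1 = 294 RPM, D2 = 21 cm
Using D1*w1 = D2*w2
w2 = D1*w1 / D2
w2 = 10*294 / 21
w2 = 2940 / 21
w2 = 140 RPM

140 RPM


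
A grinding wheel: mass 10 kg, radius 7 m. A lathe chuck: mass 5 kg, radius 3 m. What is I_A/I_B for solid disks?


Given: M1=10 kg, R1=7 m, M2=5 kg, R2=3 m
For a disk: I = (1/2)*M*R^2, so I_A/I_B = (M1*R1^2)/(M2*R2^2)
M1*R1^2 = 10*49 = 490
M2*R2^2 = 5*9 = 45
I_A/I_B = 490/45 = 98/9

98/9


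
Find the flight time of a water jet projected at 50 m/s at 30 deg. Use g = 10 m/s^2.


Given: v0 = 50 m/s, theta = 30 deg, g = 10 m/s^2
sin(30) = 1/2
Using T = 2*v0*sin(theta) / g
T = 2*50*1/2 / 10
T = 50 / 10
T = 5 s

5 s


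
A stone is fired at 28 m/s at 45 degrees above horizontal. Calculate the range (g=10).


Given: v0 = 28 m/s, theta = 45 deg, g = 10 m/s^2
sin(2*45) = sin(90) = 1
Using R = v0^2 * sin(2*theta) / g
R = 28^2 * 1 / 10
R = 784 / 10
R = 392/5 m

392/5 m


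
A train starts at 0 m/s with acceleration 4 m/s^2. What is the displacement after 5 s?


Given: v0 = 0 m/s, a = 4 m/s^2, t = 5 s
Using s = v0*t + (1/2)*a*t^2
s = 0*5 + (1/2)*4*5^2
s = 0 + (1/2)*100
s = 0 + 50
s = 50

50 m


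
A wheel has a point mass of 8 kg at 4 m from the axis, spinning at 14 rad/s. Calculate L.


Given: m = 8 kg, r = 4 m, omega = 14 rad/s
For a point mass: I = m*r^2
I = 8*4^2 = 8*16 = 128
L = I*omega = 128*14
L = 1792 kg*m^2/s

1792 kg*m^2/s


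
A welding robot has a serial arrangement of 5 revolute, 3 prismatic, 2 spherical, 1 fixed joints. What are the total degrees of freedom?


Given: serial robot with 5 revolute, 3 prismatic, 2 spherical, 1 fixed joints
DOF contribution per joint type: revolute=1, prismatic=1, spherical=3, fixed=0
DOF = 5*1 + 3*1 + 2*3 + 1*0
DOF = 14

14


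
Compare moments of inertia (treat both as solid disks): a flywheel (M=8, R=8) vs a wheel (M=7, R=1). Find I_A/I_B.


Given: M1=8 kg, R1=8 m, M2=7 kg, R2=1 m
For a disk: I = (1/2)*M*R^2, so I_A/I_B = (M1*R1^2)/(M2*R2^2)
M1*R1^2 = 8*64 = 512
M2*R2^2 = 7*1 = 7
I_A/I_B = 512/7 = 512/7

512/7


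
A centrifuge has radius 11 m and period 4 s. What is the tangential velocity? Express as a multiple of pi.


Given: radius r = 11 m, period T = 4 s
Using v = 2*pi*r / T
v = 2*pi*11 / 4
v = 22*pi / 4
v = 11/2*pi m/s

11/2*pi m/s


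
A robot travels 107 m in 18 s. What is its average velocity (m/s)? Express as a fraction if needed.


Given: distance d = 107 m, time t = 18 s
Using v = d / t
v = 107 / 18
v = 107/18 m/s

107/18 m/s


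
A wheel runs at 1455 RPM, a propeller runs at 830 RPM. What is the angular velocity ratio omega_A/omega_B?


Given: RPM_A = 1455, RPM_B = 830
omega = 2*pi*RPM/60, so omega_A/omega_B = RPM_A / RPM_B
omega_A/omega_B = 1455 / 830
omega_A/omega_B = 291/166

291/166


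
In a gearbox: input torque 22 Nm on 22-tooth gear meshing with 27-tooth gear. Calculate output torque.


Given: N1 = 22, N2 = 27, T1 = 22 Nm
Using T2/T1 = N2/N1
T2 = T1 * N2 / N1
T2 = 22 * 27 / 22
T2 = 594 / 22
T2 = 27 Nm

27 Nm


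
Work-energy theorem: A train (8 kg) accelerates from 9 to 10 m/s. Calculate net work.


Given: m = 8 kg, v0 = 9 m/s, v = 10 m/s
Using W = (1/2)*m*(v^2 - v0^2)
v^2 = 10^2 = 100
v0^2 = 9^2 = 81
v^2 - v0^2 = 100 - 81 = 19
W = (1/2)*8*19 = 76 J

76 J


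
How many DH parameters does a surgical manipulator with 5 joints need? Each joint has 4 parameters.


Given: 5 joints, 4 DH parameters per joint (d, theta, a, alpha)
Total DH parameters = number_of_joints * 4
Total = 5 * 4
Total = 20

20


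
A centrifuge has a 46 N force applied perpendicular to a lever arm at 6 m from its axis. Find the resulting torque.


Given: F = 46 N, r = 6 m, angle = 90 deg (perpendicular)
Using tau = F * r * sin(90)
sin(90) = 1
tau = 46 * 6 * 1
tau = 276 Nm

276 Nm


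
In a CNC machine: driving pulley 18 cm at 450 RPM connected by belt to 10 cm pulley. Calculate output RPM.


Given: D1 = 18 cm, w1 = 450 RPM, D2 = 10 cm
Using D1*w1 = D2*w2
w2 = D1*w1 / D2
w2 = 18*450 / 10
w2 = 8100 / 10
w2 = 810 RPM

810 RPM


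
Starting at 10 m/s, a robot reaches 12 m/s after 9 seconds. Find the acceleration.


Given: initial velocity v0 = 10 m/s, final velocity v = 12 m/s, time t = 9 s
Using a = (v - v0) / t
a = (12 - 10) / 9
a = 2 / 9
a = 2/9 m/s^2

2/9 m/s^2


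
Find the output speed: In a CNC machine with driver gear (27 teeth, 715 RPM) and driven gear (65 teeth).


Given: N1 = 27 teeth, w1 = 715 RPM, N2 = 65 teeth
Using N1*w1 = N2*w2
w2 = N1*w1 / N2
w2 = 27*715 / 65
w2 = 19305 / 65
w2 = 297 RPM

297 RPM


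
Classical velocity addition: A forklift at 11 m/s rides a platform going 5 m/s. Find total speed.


Given: object velocity = 11 m/s, platform velocity = 5 m/s (same direction)
Using classical velocity addition: v_total = v_object + v_platform
v_total = 11 + 5
v_total = 16 m/s

16 m/s


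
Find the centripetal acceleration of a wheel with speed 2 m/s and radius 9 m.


Given: v = 2 m/s, r = 9 m
Using a_c = v^2 / r
a_c = 2^2 / 9
a_c = 4 / 9
a_c = 4/9 m/s^2

4/9 m/s^2


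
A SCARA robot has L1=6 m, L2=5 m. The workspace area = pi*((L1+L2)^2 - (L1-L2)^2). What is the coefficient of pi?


Given: L1 = 6, L2 = 5
(L1+L2)^2 = (11)^2 = 121
(L1-L2)^2 = (1)^2 = 1
Difference = 121 - 1 = 120
This equals 4*L1*L2 = 4*6*5 = 120
Workspace area = 120*pi

120


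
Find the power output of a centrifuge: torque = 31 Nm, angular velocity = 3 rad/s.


Given: tau = 31 Nm, omega = 3 rad/s
Using P = tau * omega
P = 31 * 3
P = 93 W

93 W


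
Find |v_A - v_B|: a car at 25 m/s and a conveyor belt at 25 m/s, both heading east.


Given: v_A = 25 m/s east, v_B = 25 m/s east
Both move in the same direction; relative speed = |v_A - v_B|
|25 - 25| = |0|
= 0 m/s

0 m/s


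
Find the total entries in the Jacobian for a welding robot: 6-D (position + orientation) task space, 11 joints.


Given: task space dimension = 6, joints = 11
Jacobian is a 6 x 11 matrix
Total entries = rows * columns
Total = 6 * 11
Total = 66

66


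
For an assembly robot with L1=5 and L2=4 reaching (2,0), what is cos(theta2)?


Given: L1 = 5, L2 = 4, target (x, y) = (2, 0)
Using cos(theta2) = (x^2 + y^2 - L1^2 - L2^2) / (2*L1*L2)
x^2 + y^2 = 2^2 + 0 = 4
L1^2 + L2^2 = 25 + 16 = 41
Numerator = 4 - 41 = -37
Denominator = 2*5*4 = 40
cos(theta2) = -37/40 = -37/40

-37/40


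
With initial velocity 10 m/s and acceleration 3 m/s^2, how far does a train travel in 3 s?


Given: v0 = 10 m/s, a = 3 m/s^2, t = 3 s
Using s = v0*t + (1/2)*a*t^2
s = 10*3 + (1/2)*3*3^2
s = 30 + (1/2)*27
s = 30 + 27/2
s = 87/2

87/2 m


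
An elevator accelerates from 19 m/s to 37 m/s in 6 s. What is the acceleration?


Given: initial velocity v0 = 19 m/s, final velocity v = 37 m/s, time t = 6 s
Using a = (v - v0) / t
a = (37 - 19) / 6
a = 18 / 6
a = 3 m/s^2

3 m/s^2


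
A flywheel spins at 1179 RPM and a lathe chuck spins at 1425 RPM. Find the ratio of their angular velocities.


Given: RPM_A = 1179, RPM_B = 1425
omega = 2*pi*RPM/60, so omega_A/omega_B = RPM_A / RPM_B
omega_A/omega_B = 1179 / 1425
omega_A/omega_B = 393/475

393/475


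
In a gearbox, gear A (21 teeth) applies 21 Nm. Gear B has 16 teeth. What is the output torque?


Given: N1 = 21, N2 = 16, T1 = 21 Nm
Using T2/T1 = N2/N1
T2 = T1 * N2 / N1
T2 = 21 * 16 / 21
T2 = 336 / 21
T2 = 16 Nm

16 Nm


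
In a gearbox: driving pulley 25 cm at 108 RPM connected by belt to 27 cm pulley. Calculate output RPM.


Given: D1 = 25 cm, w1 = 108 RPM, D2 = 27 cm
Using D1*w1 = D2*w2
w2 = D1*w1 / D2
w2 = 25*108 / 27
w2 = 2700 / 27
w2 = 100 RPM

100 RPM


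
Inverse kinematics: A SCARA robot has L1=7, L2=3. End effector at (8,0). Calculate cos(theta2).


Given: L1 = 7, L2 = 3, target (x, y) = (8, 0)
Using cos(theta2) = (x^2 + y^2 - L1^2 - L2^2) / (2*L1*L2)
x^2 + y^2 = 8^2 + 0 = 64
L1^2 + L2^2 = 49 + 9 = 58
Numerator = 64 - 58 = 6
Denominator = 2*7*3 = 42
cos(theta2) = 6/42 = 1/7

1/7


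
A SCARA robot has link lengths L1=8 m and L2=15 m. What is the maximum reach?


Given: L1 = 8 m, L2 = 15 m
For a 2-link planar arm, max reach = L1 + L2 (fully extended)
Max reach = 8 + 15
Max reach = 23 m

23 m


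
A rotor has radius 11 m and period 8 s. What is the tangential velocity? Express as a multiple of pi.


Given: radius r = 11 m, period T = 8 s
Using v = 2*pi*r / T
v = 2*pi*11 / 8
v = 22*pi / 8
v = 11/4*pi m/s

11/4*pi m/s


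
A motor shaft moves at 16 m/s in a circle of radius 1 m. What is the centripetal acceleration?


Given: v = 16 m/s, r = 1 m
Using a_c = v^2 / r
a_c = 16^2 / 1
a_c = 256 / 1
a_c = 256 m/s^2

256 m/s^2


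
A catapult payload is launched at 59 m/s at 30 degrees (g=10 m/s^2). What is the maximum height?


Given: v0 = 59 m/s, theta = 30 deg, g = 10 m/s^2
sin^2(30) = 1/4
Using H = v0^2 * sin^2(theta) / (2*g)
H = 59^2 * 1/4 / (2*10)
H = 3481 * 1/4 / 20
H = 3481/4 / 20
H = 3481/80 m

3481/80 m


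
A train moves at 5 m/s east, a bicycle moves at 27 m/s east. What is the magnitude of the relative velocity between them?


Given: v_A = 5 m/s east, v_B = 27 m/s east
Both move in the same direction; relative speed = |v_A - v_B|
|5 - 27| = |-22|
= 22 m/s

22 m/s


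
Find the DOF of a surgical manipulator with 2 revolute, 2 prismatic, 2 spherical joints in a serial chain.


Given: serial robot with 2 revolute, 2 prismatic, 2 spherical joints
DOF contribution per joint type: revolute=1, prismatic=1, spherical=3, fixed=0
DOF = 2*1 + 2*1 + 2*3
DOF = 10

10


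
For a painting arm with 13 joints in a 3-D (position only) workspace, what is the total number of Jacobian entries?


Given: task space dimension = 3, joints = 13
Jacobian is a 3 x 13 matrix
Total entries = rows * columns
Total = 3 * 13
Total = 39

39


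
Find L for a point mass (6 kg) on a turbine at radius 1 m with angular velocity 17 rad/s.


Given: m = 6 kg, r = 1 m, omega = 17 rad/s
For a point mass: I = m*r^2
I = 6*1^2 = 6*1 = 6
L = I*omega = 6*17
L = 102 kg*m^2/s

102 kg*m^2/s


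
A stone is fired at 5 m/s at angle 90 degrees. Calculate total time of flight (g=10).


Given: v0 = 5 m/s, theta = 90 deg, g = 10 m/s^2
sin(90) = 1
Using T = 2*v0*sin(theta) / g
T = 2*5*1 / 10
T = 10 / 10
T = 1 s

1 s


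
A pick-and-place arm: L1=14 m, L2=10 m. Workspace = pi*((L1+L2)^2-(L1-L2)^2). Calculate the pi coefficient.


Given: L1 = 14, L2 = 10
(L1+L2)^2 = (24)^2 = 576
(L1-L2)^2 = (4)^2 = 16
Difference = 576 - 16 = 560
This equals 4*L1*L2 = 4*14*10 = 560
Workspace area = 560*pi

560


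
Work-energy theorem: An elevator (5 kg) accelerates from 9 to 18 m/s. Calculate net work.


Given: m = 5 kg, v0 = 9 m/s, v = 18 m/s
Using W = (1/2)*m*(v^2 - v0^2)
v^2 = 18^2 = 324
v0^2 = 9^2 = 81
v^2 - v0^2 = 324 - 81 = 243
W = (1/2)*5*243 = 1215/2 J

1215/2 J


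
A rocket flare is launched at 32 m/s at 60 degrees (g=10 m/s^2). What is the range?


Given: v0 = 32 m/s, theta = 60 deg, g = 10 m/s^2
sin(2*60) = sin(120) = sqrt(3)/2
Using R = v0^2 * sin(2*theta) / g
R = 32^2 * (sqrt(3)/2) / 10
R = 1024 * sqrt(3) / 20
R = 256/5*sqrt(3) m

256/5*sqrt(3) m


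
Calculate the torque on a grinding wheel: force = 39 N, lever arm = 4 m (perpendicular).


Given: F = 39 N, r = 4 m, angle = 90 deg (perpendicular)
Using tau = F * r * sin(90)
sin(90) = 1
tau = 39 * 4 * 1
tau = 156 Nm

156 Nm


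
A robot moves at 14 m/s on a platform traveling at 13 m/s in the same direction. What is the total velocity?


Given: object velocity = 14 m/s, platform velocity = 13 m/s (same direction)
Using classical velocity addition: v_total = v_object + v_platform
v_total = 14 + 13
v_total = 27 m/s

27 m/s


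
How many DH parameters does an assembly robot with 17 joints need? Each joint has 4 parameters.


Given: 17 joints, 4 DH parameters per joint (d, theta, a, alpha)
Total DH parameters = number_of_joints * 4
Total = 17 * 4
Total = 68

68


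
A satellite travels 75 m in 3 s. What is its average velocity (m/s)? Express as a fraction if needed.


Given: distance d = 75 m, time t = 3 s
Using v = d / t
v = 75 / 3
v = 25 m/s

25 m/s


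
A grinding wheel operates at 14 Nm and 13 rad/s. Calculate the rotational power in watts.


Given: tau = 14 Nm, omega = 13 rad/s
Using P = tau * omega
P = 14 * 13
P = 182 W

182 W


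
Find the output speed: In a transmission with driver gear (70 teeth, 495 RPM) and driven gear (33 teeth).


Given: N1 = 70 teeth, w1 = 495 RPM, N2 = 33 teeth
Using N1*w1 = N2*w2
w2 = N1*w1 / N2
w2 = 70*495 / 33
w2 = 34650 / 33
w2 = 1050 RPM

1050 RPM


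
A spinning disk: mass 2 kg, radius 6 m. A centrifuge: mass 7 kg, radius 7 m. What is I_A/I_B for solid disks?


Given: M1=2 kg, R1=6 m, M2=7 kg, R2=7 m
For a disk: I = (1/2)*M*R^2, so I_A/I_B = (M1*R1^2)/(M2*R2^2)
M1*R1^2 = 2*36 = 72
M2*R2^2 = 7*49 = 343
I_A/I_B = 72/343 = 72/343

72/343


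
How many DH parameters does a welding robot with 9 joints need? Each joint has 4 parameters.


Given: 9 joints, 4 DH parameters per joint (d, theta, a, alpha)
Total DH parameters = number_of_joints * 4
Total = 9 * 4
Total = 36

36


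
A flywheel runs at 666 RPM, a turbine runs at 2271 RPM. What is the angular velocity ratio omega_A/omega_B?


Given: RPM_A = 666, RPM_B = 2271
omega = 2*pi*RPM/60, so omega_A/omega_B = RPM_A / RPM_B
omega_A/omega_B = 666 / 2271
omega_A/omega_B = 222/757

222/757


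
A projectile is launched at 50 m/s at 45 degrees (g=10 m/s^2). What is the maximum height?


Given: v0 = 50 m/s, theta = 45 deg, g = 10 m/s^2
sin^2(45) = 1/2
Using H = v0^2 * sin^2(theta) / (2*g)
H = 50^2 * 1/2 / (2*10)
H = 2500 * 1/2 / 20
H = 1250 / 20
H = 125/2 m

125/2 m


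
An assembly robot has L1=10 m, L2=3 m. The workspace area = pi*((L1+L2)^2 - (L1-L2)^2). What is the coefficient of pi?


Given: L1 = 10, L2 = 3
(L1+L2)^2 = (13)^2 = 169
(L1-L2)^2 = (7)^2 = 49
Difference = 169 - 49 = 120
This equals 4*L1*L2 = 4*10*3 = 120
Workspace area = 120*pi

120


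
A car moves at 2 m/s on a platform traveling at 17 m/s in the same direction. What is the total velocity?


Given: object velocity = 2 m/s, platform velocity = 17 m/s (same direction)
Using classical velocity addition: v_total = v_object + v_platform
v_total = 2 + 17
v_total = 19 m/s

19 m/s


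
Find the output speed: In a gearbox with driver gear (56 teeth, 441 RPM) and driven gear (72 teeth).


Given: N1 = 56 teeth, w1 = 441 RPM, N2 = 72 teeth
Using N1*w1 = N2*w2
w2 = N1*w1 / N2
w2 = 56*441 / 72
w2 = 24696 / 72
w2 = 343 RPM

343 RPM


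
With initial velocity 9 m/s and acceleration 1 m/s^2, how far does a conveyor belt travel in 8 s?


Given: v0 = 9 m/s, a = 1 m/s^2, t = 8 s
Using s = v0*t + (1/2)*a*t^2
s = 9*8 + (1/2)*1*8^2
s = 72 + (1/2)*64
s = 72 + 32
s = 104

104 m


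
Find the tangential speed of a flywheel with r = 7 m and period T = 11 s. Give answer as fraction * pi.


Given: radius r = 7 m, period T = 11 s
Using v = 2*pi*r / T
v = 2*pi*7 / 11
v = 14*pi / 11
v = 14/11*pi m/s

14/11*pi m/s


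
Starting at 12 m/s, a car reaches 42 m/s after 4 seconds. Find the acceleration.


Given: initial velocity v0 = 12 m/s, final velocity v = 42 m/s, time t = 4 s
Using a = (v - v0) / t
a = (42 - 12) / 4
a = 30 / 4
a = 15/2 m/s^2

15/2 m/s^2


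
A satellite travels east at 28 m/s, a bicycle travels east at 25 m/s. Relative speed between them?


Given: v_A = 28 m/s east, v_B = 25 m/s east
Both move in the same direction; relative speed = |v_A - v_B|
|28 - 25| = |3|
= 3 m/s

3 m/s


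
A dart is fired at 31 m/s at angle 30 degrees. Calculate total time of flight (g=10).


Given: v0 = 31 m/s, theta = 30 deg, g = 10 m/s^2
sin(30) = 1/2
Using T = 2*v0*sin(theta) / g
T = 2*31*1/2 / 10
T = 31 / 10
T = 31/10 s

31/10 s


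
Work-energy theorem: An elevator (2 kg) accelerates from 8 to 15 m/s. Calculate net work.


Given: m = 2 kg, v0 = 8 m/s, v = 15 m/s
Using W = (1/2)*m*(v^2 - v0^2)
v^2 = 15^2 = 225
v0^2 = 8^2 = 64
v^2 - v0^2 = 225 - 64 = 161
W = (1/2)*2*161 = 161 J

161 J


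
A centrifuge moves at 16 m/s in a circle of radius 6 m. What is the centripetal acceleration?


Given: v = 16 m/s, r = 6 m
Using a_c = v^2 / r
a_c = 16^2 / 6
a_c = 256 / 6
a_c = 128/3 m/s^2

128/3 m/s^2
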